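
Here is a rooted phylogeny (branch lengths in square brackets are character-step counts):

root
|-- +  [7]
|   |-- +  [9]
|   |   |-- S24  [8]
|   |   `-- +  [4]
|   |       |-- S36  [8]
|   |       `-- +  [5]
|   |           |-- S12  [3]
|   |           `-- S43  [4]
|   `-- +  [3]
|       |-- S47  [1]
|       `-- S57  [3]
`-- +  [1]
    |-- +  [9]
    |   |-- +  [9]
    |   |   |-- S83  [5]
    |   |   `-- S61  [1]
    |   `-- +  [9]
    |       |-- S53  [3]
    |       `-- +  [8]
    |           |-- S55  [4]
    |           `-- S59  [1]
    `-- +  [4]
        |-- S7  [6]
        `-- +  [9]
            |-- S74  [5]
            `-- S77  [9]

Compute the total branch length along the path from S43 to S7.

The path runs S43 → … → MRCA → … → S7; the MRCA is the root of the tree.
Branch lengths along that path: 4 + 5 + 4 + 9 + 7 + 1 + 4 + 6 = 40.

40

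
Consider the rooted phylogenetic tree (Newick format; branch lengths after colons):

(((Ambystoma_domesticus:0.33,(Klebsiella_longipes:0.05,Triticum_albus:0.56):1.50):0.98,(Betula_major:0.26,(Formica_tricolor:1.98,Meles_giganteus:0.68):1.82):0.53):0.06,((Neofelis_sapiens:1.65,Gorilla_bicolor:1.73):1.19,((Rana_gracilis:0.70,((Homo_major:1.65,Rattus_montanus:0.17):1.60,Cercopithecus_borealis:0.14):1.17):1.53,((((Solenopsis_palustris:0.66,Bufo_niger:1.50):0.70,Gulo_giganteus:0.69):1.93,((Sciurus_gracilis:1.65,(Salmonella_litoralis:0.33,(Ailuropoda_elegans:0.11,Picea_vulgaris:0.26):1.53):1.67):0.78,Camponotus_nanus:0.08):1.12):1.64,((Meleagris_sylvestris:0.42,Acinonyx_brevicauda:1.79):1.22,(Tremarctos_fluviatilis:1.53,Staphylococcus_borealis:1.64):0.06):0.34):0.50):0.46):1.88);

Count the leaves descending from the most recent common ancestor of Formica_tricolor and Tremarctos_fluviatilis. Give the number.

24

The MRCA of Formica_tricolor and Tremarctos_fluviatilis is the root, so the clade is the entire tree.
That clade contains 24 terminal taxa: Acinonyx_brevicauda, Ailuropoda_elegans, Ambystoma_domesticus, Betula_major, Bufo_niger, Camponotus_nanus, Cercopithecus_borealis, Formica_tricolor, Gorilla_bicolor, Gulo_giganteus, Homo_major, Klebsiella_longipes, Meleagris_sylvestris, Meles_giganteus, Neofelis_sapiens, Picea_vulgaris, Rana_gracilis, Rattus_montanus, Salmonella_litoralis, Sciurus_gracilis, Solenopsis_palustris, Staphylococcus_borealis, Tremarctos_fluviatilis, Triticum_albus.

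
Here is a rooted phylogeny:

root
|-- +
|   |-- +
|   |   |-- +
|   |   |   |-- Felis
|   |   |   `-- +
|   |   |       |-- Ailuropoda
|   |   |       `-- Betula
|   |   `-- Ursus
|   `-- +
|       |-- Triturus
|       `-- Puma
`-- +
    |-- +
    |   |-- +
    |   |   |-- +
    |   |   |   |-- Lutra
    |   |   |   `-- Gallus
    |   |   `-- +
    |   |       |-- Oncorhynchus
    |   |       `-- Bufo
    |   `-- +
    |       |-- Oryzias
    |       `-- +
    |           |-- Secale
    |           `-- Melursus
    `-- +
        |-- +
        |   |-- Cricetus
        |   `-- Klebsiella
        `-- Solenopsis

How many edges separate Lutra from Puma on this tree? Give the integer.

The MRCA of Lutra and Puma is the root of the tree.
From Lutra up to that node: 5 branches. From Puma up to the same node: 3 branches. Total: 5 + 3 = 8.

8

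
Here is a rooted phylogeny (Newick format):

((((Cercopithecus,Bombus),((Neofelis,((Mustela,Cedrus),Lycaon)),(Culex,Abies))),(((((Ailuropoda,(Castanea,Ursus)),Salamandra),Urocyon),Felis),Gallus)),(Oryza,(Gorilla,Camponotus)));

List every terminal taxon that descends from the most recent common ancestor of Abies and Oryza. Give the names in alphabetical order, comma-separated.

Tracing Abies: it sits inside (Culex,Abies).
Tracing Oryza: it sits inside (Oryza,(Gorilla,Camponotus)).
The smallest clade enclosing both is the whole tree (their MRCA is the root), so the answer is all 18 tips in alphabetical order.

Abies, Ailuropoda, Bombus, Camponotus, Castanea, Cedrus, Cercopithecus, Culex, Felis, Gallus, Gorilla, Lycaon, Mustela, Neofelis, Oryza, Salamandra, Urocyon, Ursus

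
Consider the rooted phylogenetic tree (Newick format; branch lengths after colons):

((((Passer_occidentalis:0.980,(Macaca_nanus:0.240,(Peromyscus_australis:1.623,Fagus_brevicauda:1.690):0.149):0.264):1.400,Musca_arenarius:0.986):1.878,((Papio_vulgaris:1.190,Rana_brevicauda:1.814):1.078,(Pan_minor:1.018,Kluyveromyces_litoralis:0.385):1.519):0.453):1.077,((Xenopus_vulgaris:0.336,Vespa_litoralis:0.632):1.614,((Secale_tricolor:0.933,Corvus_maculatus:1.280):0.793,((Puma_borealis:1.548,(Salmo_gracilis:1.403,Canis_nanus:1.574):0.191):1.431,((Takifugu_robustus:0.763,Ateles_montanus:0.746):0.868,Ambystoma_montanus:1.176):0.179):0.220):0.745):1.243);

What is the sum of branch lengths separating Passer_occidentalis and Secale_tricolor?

The path runs Passer_occidentalis → … → MRCA → … → Secale_tricolor; the MRCA is the root of the tree.
Branch lengths along that path: 0.980 + 1.400 + 1.878 + 1.077 + 1.243 + 0.745 + 0.793 + 0.933 = 9.049.

9.049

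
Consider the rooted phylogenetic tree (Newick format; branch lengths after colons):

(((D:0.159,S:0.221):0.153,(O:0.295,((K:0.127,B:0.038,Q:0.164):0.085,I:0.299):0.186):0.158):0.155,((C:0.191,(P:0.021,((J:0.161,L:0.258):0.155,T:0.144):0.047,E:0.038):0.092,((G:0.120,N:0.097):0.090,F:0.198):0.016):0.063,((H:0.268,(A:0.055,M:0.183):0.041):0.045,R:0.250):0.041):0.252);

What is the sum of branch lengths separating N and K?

1.229

The path runs N → … → MRCA → … → K; the MRCA is the root of the tree.
Branch lengths along that path: 0.097 + 0.090 + 0.016 + 0.063 + 0.252 + 0.155 + 0.158 + 0.186 + 0.085 + 0.127 = 1.229.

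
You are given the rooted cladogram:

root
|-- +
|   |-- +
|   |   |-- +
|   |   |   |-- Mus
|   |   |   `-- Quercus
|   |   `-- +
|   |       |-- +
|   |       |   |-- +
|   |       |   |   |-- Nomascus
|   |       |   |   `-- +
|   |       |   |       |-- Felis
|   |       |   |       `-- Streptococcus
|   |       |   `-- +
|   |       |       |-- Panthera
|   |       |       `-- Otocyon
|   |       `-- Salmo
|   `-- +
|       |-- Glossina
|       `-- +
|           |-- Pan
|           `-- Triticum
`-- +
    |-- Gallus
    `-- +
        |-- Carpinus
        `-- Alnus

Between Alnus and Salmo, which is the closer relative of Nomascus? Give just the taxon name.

Salmo

The MRCA of Nomascus and Salmo subtends (((Nomascus,(Felis,Streptococcus)),(Panthera,Otocyon)),Salmo) (6 taxa).
The MRCA of Nomascus and Alnus is the root, subtending the entire tree (14 taxa).
The first is nested inside the second, so Nomascus shares a more recent common ancestor with Salmo.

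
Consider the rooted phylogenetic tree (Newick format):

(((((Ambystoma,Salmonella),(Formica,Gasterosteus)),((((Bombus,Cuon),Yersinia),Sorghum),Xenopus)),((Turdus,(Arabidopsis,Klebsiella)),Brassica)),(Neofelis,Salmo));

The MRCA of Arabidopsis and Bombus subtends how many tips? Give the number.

The MRCA of Arabidopsis and Bombus is the node subtending ((((Ambystoma,Salmonella),(Formica,Gasterosteus)),((((Bombus,Cuon),Yersinia),Sorghum),Xenopus)),((Turdus,(Arabidopsis,Klebsiella)),Brassica)).
That clade contains 13 terminal taxa: Ambystoma, Arabidopsis, Bombus, Brassica, Cuon, Formica, Gasterosteus, Klebsiella, Salmonella, Sorghum, Turdus, Xenopus, Yersinia.

13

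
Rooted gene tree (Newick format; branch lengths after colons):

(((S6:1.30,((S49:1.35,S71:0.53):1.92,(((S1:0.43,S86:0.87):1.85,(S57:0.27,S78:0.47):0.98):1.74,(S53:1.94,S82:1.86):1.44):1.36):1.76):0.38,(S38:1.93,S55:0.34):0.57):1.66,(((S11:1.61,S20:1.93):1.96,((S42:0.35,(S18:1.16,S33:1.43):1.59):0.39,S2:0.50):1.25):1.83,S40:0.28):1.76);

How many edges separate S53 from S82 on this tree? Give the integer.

The MRCA of S53 and S82 is the node subtending (S53,S82).
From S53 up to that node: 1 branch. From S82 up to the same node: 1 branch. Total: 1 + 1 = 2.

2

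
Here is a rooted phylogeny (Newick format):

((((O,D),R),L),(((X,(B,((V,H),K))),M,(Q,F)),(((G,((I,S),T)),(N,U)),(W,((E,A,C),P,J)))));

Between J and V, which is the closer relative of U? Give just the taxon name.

The MRCA of U and J subtends (((G,((I,S),T)),(N,U)),(W,((E,A,C),P,J))) (12 taxa).
The MRCA of U and V subtends (((X,(B,((V,H),K))),M,(Q,F)),(((G,((I,S),T)),(N,U)),(W,((E,A,C),P,J)))) (20 taxa).
The first is nested inside the second, so U shares a more recent common ancestor with J.

J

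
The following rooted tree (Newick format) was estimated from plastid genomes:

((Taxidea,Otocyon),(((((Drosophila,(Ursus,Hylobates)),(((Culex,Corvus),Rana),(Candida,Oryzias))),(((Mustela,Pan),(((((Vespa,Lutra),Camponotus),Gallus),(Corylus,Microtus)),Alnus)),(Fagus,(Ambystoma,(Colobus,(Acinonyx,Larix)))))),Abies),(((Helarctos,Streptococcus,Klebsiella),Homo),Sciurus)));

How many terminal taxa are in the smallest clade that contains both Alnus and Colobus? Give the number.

The MRCA of Alnus and Colobus is the node subtending (((Mustela,Pan),(((((Vespa,Lutra),Camponotus),Gallus),(Corylus,Microtus)),Alnus)),(Fagus,(Ambystoma,(Colobus,(Acinonyx,Larix))))).
That clade contains 14 terminal taxa: Acinonyx, Alnus, Ambystoma, Camponotus, Colobus, Corylus, Fagus, Gallus, Larix, Lutra, Microtus, Mustela, Pan, Vespa.

14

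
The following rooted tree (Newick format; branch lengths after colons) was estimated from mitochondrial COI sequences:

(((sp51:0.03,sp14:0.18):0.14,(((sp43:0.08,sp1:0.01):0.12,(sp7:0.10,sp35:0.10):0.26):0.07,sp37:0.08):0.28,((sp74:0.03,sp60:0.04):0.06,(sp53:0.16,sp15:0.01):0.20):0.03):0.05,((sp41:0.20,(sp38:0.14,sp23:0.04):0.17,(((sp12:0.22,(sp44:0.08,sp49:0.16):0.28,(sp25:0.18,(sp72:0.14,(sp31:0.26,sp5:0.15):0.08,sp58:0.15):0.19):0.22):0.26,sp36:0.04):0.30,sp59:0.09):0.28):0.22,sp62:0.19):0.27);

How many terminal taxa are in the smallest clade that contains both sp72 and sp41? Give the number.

13

The MRCA of sp72 and sp41 is the node subtending (sp41,(sp38,sp23),(((sp12,(sp44,sp49),(sp25,(sp72,(sp31,sp5),sp58))),sp36),sp59)).
That clade contains 13 terminal taxa: sp12, sp23, sp25, sp31, sp36, sp38, sp41, sp44, sp49, sp5, sp58, sp59, sp72.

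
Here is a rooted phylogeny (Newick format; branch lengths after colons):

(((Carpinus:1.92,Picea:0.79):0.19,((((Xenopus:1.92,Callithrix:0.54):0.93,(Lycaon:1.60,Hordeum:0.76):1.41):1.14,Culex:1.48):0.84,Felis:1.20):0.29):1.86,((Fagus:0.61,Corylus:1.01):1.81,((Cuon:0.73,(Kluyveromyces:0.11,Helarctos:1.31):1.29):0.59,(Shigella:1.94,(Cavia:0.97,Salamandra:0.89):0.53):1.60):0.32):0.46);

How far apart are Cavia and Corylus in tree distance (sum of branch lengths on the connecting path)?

6.24

The path runs Cavia → … → MRCA → … → Corylus; the MRCA is the node subtending ((Fagus,Corylus),((Cuon,(Kluyveromyces,Helarctos)),(Shigella,(Cavia,Salamandra)))).
Branch lengths along that path: 0.97 + 0.53 + 1.60 + 0.32 + 1.81 + 1.01 = 6.24.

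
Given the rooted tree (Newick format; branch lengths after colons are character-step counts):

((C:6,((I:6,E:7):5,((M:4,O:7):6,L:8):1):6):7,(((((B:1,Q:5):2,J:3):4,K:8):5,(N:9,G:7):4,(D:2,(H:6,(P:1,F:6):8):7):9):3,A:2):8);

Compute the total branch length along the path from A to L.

32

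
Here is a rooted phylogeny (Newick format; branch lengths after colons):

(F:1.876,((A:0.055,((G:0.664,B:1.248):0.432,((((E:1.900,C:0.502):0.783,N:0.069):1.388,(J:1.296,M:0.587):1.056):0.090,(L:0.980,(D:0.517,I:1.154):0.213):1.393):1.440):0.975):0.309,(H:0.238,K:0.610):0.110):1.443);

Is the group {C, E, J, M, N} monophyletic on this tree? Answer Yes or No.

Yes

The most recent common ancestor of these taxa subtends (((E,C),N),(J,M)).
That clade has exactly 5 tips — every listed taxon and nothing else — so the group is monophyletic.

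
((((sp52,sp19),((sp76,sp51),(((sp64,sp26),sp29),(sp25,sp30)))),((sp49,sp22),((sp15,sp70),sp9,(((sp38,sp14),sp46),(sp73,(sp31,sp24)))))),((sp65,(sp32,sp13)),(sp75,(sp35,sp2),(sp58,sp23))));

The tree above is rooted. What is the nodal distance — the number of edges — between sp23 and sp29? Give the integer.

The MRCA of sp23 and sp29 is the root of the tree.
From sp23 up to that node: 4 branches. From sp29 up to the same node: 6 branches. Total: 4 + 6 = 10.

10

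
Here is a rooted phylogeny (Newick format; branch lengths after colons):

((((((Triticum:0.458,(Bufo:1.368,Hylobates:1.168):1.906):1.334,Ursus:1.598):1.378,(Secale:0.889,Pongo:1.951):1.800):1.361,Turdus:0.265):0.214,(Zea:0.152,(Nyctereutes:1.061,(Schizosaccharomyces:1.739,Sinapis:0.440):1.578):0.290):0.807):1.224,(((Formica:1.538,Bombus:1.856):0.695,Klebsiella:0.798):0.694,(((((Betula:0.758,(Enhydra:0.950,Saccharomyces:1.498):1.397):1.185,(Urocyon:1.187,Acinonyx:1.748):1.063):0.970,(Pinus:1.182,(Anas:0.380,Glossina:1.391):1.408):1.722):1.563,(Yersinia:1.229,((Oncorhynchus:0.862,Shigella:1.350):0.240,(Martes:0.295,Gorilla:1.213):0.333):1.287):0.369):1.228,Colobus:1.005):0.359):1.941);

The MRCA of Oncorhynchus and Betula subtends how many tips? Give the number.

13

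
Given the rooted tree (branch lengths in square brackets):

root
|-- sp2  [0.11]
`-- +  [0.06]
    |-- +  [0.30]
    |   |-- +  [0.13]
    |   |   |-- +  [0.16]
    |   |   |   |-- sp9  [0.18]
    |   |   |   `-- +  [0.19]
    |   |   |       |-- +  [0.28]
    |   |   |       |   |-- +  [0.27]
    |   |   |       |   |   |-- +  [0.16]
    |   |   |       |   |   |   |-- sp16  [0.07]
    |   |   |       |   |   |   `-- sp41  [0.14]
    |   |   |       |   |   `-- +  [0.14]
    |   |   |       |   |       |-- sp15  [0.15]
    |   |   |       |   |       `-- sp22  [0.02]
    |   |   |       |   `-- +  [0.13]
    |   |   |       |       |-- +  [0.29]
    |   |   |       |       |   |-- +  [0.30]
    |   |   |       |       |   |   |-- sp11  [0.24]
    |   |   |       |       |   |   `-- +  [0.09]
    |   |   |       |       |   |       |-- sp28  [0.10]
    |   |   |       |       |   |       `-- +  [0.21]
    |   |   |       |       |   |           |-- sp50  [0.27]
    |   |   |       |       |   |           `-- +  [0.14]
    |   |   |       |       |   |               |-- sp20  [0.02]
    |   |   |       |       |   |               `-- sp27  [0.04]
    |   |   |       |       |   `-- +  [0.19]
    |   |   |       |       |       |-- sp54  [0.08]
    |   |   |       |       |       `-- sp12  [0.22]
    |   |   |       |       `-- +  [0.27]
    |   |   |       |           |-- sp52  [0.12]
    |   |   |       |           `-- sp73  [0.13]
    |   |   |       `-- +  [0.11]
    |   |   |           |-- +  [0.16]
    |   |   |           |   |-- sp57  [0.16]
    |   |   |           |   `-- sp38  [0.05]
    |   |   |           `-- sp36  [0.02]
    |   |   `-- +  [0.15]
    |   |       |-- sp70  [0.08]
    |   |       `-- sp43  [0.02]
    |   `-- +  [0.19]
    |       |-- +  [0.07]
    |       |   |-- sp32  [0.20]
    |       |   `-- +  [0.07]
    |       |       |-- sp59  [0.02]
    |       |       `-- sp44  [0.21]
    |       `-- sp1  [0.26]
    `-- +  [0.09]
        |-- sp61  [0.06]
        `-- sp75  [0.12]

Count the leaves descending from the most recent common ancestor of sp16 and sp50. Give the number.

The MRCA of sp16 and sp50 is the node subtending (((sp16,sp41),(sp15,sp22)),(((sp11,(sp28,(sp50,(sp20,sp27)))),(sp54,sp12)),(sp52,sp73))).
That clade contains 13 terminal taxa: sp11, sp12, sp15, sp16, sp20, sp22, sp27, sp28, sp41, sp50, sp52, sp54, sp73.

13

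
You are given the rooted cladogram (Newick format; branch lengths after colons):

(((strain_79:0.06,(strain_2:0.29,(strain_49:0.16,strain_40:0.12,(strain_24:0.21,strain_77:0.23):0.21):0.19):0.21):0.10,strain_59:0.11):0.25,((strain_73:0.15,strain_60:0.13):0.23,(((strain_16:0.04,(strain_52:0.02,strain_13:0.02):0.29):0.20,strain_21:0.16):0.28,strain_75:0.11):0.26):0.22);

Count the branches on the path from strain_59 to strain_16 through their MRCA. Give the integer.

The MRCA of strain_59 and strain_16 is the root of the tree.
From strain_59 up to that node: 2 branches. From strain_16 up to the same node: 5 branches. Total: 2 + 5 = 7.

7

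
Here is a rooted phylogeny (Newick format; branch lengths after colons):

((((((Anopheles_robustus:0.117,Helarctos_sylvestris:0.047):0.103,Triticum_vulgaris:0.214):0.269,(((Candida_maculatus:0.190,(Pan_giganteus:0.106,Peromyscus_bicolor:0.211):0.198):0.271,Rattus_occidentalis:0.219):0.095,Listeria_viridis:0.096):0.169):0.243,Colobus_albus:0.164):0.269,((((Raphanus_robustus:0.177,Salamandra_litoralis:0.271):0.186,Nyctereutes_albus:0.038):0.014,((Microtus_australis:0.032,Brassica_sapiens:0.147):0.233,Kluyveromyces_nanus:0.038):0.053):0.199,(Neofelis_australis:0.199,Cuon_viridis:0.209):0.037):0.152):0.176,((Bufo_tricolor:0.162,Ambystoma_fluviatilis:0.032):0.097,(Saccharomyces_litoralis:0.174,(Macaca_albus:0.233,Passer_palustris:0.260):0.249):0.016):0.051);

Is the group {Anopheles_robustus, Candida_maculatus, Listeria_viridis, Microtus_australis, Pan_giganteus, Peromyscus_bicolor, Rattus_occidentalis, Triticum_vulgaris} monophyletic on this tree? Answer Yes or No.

No

The MRCA of the listed taxa subtends (((((Anopheles_robustus,Helarctos_sylvestris),Triticum_vulgaris),(((Candida_maculatus,(Pan_giganteus,Peromyscus_bicolor)),Rattus_occidentalis),Listeria_viridis)),Colobus_albus),((((Raphanus_robustus,Salamandra_litoralis),Nyctereutes_albus),((Microtus_australis,Brassica_sapiens),Kluyveromyces_nanus)),(Neofelis_australis,Cuon_viridis))).
That clade also contains Brassica_sapiens, Colobus_albus, Cuon_viridis, Helarctos_sylvestris, Kluyveromyces_nanus, Neofelis_australis, Nyctereutes_albus, Raphanus_robustus, Salamandra_litoralis, which are not in the proposed group, so the group is not monophyletic.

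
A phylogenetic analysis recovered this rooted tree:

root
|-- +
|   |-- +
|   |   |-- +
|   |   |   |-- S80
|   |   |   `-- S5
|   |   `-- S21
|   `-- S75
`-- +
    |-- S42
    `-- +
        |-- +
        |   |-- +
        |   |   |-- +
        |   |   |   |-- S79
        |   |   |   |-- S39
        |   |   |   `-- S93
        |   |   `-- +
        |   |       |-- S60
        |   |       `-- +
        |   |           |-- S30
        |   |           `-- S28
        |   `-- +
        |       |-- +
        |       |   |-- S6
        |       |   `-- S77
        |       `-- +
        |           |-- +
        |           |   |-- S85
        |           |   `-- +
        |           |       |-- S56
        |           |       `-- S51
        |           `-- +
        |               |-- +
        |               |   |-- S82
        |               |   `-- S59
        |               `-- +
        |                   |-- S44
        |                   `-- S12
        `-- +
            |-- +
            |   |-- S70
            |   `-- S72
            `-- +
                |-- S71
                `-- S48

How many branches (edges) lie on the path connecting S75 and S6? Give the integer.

The MRCA of S75 and S6 is the root of the tree.
From S75 up to that node: 2 branches. From S6 up to the same node: 6 branches. Total: 2 + 6 = 8.

8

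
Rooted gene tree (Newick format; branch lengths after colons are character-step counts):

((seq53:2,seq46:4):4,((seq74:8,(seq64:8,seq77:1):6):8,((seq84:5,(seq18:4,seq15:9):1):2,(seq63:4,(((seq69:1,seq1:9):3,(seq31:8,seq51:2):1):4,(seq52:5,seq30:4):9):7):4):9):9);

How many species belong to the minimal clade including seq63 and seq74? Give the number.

13

The MRCA of seq63 and seq74 is the node subtending ((seq74,(seq64,seq77)),((seq84,(seq18,seq15)),(seq63,(((seq69,seq1),(seq31,seq51)),(seq52,seq30))))).
That clade contains 13 terminal taxa: seq1, seq15, seq18, seq30, seq31, seq51, seq52, seq63, seq64, seq69, seq74, seq77, seq84.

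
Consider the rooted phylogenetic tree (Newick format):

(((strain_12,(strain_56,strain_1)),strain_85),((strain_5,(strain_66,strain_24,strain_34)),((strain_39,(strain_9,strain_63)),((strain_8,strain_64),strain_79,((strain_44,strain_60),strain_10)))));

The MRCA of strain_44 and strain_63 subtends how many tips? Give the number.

The MRCA of strain_44 and strain_63 is the node subtending ((strain_39,(strain_9,strain_63)),((strain_8,strain_64),strain_79,((strain_44,strain_60),strain_10))).
That clade contains 9 terminal taxa: strain_10, strain_39, strain_44, strain_60, strain_63, strain_64, strain_79, strain_8, strain_9.

9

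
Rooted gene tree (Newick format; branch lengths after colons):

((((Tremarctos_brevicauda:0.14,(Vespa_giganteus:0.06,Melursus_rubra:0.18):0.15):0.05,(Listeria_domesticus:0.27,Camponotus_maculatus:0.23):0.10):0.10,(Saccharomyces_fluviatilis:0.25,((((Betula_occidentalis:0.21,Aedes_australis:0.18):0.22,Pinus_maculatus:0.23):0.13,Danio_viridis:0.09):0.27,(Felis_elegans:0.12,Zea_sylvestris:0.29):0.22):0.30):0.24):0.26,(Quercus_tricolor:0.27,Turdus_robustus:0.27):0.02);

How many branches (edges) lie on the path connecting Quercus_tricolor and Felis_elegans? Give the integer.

7

The MRCA of Quercus_tricolor and Felis_elegans is the root of the tree.
From Quercus_tricolor up to that node: 2 branches. From Felis_elegans up to the same node: 5 branches. Total: 2 + 5 = 7.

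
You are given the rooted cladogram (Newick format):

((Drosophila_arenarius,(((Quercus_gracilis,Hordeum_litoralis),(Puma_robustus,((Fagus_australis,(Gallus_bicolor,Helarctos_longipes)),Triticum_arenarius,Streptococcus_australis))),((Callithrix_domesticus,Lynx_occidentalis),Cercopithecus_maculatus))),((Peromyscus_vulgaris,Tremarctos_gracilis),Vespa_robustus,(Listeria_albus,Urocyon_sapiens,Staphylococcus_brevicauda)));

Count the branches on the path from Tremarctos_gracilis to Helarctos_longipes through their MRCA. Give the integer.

11

The MRCA of Tremarctos_gracilis and Helarctos_longipes is the root of the tree.
From Tremarctos_gracilis up to that node: 3 branches. From Helarctos_longipes up to the same node: 8 branches. Total: 3 + 8 = 11.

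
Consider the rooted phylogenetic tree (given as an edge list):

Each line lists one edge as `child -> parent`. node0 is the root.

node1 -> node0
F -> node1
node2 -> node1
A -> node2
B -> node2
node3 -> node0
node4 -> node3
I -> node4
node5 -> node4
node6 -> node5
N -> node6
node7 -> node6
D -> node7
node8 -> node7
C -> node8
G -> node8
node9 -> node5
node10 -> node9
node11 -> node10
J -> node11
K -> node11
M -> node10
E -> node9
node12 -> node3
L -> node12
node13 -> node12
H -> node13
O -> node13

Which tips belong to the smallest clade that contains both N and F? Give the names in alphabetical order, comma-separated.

A, B, C, D, E, F, G, H, I, J, K, L, M, N, O

Tracing N: it sits inside (N,(D,(C,G))).
Tracing F: it sits inside (F,(A,B)).
The smallest clade enclosing both is the whole tree (their MRCA is the root), so the answer is all 15 tips in alphabetical order.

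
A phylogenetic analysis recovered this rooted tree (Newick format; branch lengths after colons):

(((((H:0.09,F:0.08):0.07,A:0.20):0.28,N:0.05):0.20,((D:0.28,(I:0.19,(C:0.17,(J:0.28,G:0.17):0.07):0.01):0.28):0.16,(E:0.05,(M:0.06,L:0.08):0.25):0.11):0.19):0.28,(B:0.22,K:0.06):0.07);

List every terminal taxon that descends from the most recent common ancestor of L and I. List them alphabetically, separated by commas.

C, D, E, G, I, J, L, M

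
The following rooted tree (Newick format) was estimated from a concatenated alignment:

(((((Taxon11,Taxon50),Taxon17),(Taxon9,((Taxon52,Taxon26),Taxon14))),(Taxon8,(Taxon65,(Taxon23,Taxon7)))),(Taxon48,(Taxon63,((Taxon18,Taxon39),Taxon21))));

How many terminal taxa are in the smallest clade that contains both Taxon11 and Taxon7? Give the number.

The MRCA of Taxon11 and Taxon7 is the node subtending ((((Taxon11,Taxon50),Taxon17),(Taxon9,((Taxon52,Taxon26),Taxon14))),(Taxon8,(Taxon65,(Taxon23,Taxon7)))).
That clade contains 11 terminal taxa: Taxon11, Taxon14, Taxon17, Taxon23, Taxon26, Taxon50, Taxon52, Taxon65, Taxon7, Taxon8, Taxon9.

11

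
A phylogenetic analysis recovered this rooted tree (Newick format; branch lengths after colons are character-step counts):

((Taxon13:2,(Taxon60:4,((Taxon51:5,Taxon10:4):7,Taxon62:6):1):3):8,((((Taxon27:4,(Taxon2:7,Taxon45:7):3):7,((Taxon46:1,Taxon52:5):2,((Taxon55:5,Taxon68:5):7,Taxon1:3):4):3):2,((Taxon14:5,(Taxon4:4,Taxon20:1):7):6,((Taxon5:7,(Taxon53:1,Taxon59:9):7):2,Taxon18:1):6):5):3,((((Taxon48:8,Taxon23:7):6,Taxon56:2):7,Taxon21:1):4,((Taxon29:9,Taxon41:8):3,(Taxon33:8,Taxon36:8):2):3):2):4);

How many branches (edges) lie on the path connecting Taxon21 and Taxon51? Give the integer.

The MRCA of Taxon21 and Taxon51 is the root of the tree.
From Taxon21 up to that node: 4 branches. From Taxon51 up to the same node: 5 branches. Total: 4 + 5 = 9.

9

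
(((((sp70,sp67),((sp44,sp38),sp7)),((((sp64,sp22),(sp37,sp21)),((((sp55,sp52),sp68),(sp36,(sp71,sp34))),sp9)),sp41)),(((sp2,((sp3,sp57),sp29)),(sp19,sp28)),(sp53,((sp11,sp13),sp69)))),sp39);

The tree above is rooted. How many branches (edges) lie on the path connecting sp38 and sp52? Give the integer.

11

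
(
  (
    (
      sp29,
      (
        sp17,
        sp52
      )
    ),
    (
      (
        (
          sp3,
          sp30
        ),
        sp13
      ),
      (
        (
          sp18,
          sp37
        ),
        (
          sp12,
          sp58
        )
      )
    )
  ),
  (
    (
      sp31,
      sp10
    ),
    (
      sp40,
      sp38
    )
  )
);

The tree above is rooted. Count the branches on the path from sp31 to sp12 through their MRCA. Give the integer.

The MRCA of sp31 and sp12 is the root of the tree.
From sp31 up to that node: 3 branches. From sp12 up to the same node: 5 branches. Total: 3 + 5 = 8.

8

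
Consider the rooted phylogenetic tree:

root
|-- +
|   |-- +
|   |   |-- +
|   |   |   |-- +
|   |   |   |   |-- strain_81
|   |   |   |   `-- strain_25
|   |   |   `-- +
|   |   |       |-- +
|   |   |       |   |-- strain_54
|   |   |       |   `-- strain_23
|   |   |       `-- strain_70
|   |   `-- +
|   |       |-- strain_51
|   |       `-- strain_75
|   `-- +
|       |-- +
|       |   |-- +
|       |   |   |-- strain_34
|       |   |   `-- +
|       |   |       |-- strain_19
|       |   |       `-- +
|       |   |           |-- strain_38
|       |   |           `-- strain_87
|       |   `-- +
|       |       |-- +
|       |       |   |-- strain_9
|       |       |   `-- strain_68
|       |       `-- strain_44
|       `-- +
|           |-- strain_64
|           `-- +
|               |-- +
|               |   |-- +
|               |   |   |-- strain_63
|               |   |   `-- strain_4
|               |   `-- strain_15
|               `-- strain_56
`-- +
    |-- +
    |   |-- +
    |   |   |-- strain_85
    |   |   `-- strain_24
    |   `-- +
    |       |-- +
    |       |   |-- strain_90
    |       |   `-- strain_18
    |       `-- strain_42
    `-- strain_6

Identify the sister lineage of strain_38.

strain_87

strain_38 attaches to the tree at the node subtending (strain_38,strain_87).
The other lineage descending from that same node — the sister group — is the single tip strain_87.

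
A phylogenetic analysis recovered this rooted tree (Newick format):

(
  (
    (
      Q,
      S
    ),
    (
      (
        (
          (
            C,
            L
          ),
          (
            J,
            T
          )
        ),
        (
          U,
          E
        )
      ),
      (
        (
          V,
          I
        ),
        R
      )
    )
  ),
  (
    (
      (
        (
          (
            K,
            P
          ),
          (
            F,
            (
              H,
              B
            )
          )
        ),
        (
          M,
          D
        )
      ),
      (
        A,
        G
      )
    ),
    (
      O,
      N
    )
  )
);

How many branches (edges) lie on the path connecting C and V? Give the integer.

7

The MRCA of C and V is the node subtending ((((C,L),(J,T)),(U,E)),((V,I),R)).
From C up to that node: 4 branches. From V up to the same node: 3 branches. Total: 4 + 3 = 7.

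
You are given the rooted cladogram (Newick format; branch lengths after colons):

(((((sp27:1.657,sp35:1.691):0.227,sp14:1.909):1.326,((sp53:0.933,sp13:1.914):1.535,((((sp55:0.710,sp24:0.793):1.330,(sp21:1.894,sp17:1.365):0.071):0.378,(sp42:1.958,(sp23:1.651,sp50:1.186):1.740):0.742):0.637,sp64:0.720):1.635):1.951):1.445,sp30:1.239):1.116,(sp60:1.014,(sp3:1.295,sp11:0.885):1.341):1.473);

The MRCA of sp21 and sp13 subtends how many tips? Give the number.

10

The MRCA of sp21 and sp13 is the node subtending ((sp53,sp13),((((sp55,sp24),(sp21,sp17)),(sp42,(sp23,sp50))),sp64)).
That clade contains 10 terminal taxa: sp13, sp17, sp21, sp23, sp24, sp42, sp50, sp53, sp55, sp64.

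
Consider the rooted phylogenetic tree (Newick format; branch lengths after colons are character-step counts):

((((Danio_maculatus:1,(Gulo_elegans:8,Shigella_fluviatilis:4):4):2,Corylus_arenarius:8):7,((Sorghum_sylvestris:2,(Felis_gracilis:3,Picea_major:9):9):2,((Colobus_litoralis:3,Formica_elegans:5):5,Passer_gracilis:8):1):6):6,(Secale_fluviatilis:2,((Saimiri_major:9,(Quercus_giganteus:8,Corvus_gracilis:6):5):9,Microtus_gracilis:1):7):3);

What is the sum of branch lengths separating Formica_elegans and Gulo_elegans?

38

The path runs Formica_elegans → … → MRCA → … → Gulo_elegans; the MRCA is the node subtending (((Danio_maculatus,(Gulo_elegans,Shigella_fluviatilis)),Corylus_arenarius),((Sorghum_sylvestris,(Felis_gracilis,Picea_major)),((Colobus_litoralis,Formica_elegans),Passer_gracilis))).
Branch lengths along that path: 5 + 5 + 1 + 6 + 7 + 2 + 4 + 8 = 38.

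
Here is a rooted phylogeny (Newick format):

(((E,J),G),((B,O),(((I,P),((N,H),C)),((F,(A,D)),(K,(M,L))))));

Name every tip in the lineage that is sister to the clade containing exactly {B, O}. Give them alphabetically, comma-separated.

The clade containing exactly {B, O} attaches to the tree at the node subtending ((B,O),(((I,P),((N,H),C)),((F,(A,D)),(K,(M,L))))).
The other lineage descending from that same node — the sister group — is (((I,P),((N,H),C)),((F,(A,D)),(K,(M,L)))); its 11 tips in alphabetical order are the answer.

A, C, D, F, H, I, K, L, M, N, P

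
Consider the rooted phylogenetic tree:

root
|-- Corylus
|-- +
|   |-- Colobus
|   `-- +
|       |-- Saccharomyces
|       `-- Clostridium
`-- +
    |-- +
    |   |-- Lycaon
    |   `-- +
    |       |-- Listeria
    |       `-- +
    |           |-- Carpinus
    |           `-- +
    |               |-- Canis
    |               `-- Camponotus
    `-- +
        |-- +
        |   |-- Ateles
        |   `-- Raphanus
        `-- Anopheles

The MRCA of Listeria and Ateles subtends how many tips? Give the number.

The MRCA of Listeria and Ateles is the node subtending ((Lycaon,(Listeria,(Carpinus,(Canis,Camponotus)))),((Ateles,Raphanus),Anopheles)).
That clade contains 8 terminal taxa: Anopheles, Ateles, Camponotus, Canis, Carpinus, Listeria, Lycaon, Raphanus.

8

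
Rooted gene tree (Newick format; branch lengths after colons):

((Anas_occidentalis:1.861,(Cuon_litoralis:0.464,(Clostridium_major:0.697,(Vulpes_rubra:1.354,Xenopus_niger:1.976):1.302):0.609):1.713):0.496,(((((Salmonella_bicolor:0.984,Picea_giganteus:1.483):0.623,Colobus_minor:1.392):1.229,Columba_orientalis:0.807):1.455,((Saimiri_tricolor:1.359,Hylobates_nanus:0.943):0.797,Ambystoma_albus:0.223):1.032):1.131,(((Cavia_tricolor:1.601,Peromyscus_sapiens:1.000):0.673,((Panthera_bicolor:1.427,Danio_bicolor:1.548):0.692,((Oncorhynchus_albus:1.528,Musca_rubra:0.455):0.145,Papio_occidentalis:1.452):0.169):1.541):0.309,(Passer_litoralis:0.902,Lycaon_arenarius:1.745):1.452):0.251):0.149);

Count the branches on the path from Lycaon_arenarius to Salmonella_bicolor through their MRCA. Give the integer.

8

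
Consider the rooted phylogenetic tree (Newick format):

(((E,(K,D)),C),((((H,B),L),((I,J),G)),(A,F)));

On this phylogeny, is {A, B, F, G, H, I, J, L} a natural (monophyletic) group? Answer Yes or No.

Yes

The most recent common ancestor of these taxa subtends ((((H,B),L),((I,J),G)),(A,F)).
That clade has exactly 8 tips — every listed taxon and nothing else — so the group is monophyletic.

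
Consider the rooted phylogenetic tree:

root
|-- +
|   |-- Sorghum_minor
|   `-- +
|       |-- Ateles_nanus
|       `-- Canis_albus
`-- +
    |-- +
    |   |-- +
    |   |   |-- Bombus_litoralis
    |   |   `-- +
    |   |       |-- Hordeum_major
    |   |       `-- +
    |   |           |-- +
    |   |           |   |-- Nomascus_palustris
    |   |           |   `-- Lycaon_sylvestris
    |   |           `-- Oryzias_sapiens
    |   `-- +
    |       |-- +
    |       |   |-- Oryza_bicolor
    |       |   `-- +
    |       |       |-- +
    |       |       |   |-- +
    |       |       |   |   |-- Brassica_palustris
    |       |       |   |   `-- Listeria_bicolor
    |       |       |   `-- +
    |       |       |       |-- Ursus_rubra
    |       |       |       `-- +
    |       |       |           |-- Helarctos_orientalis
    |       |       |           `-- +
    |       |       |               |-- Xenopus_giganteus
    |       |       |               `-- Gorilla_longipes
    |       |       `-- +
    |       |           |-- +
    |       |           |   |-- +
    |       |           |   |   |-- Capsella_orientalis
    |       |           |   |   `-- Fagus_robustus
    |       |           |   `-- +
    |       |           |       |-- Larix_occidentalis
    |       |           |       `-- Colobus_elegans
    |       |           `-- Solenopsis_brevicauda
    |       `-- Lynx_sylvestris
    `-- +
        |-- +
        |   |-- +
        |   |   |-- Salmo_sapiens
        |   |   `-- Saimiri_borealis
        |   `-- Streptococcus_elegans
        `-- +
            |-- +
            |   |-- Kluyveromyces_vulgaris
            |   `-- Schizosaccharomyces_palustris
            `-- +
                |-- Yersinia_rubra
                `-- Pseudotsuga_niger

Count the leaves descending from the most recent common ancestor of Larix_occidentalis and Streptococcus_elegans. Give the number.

25

The MRCA of Larix_occidentalis and Streptococcus_elegans is the node subtending (((Bombus_litoralis,(Hordeum_major,((Nomascus_palustris,Lycaon_sylvestris),Oryzias_sapiens))),((Oryza_bicolor,(((Brassica_palustris,Listeria_bicolor),(Ursus_rubra,(Helarctos_orientalis,(Xenopus_giganteus,Gorilla_longipes)))),(((Capsella_orientalis,Fagus_robustus),(Larix_occidentalis,Colobus_elegans)),Solenopsis_brevicauda))),Lynx_sylvestris)),(((Salmo_sapiens,Saimiri_borealis),Streptococcus_elegans),((Kluyveromyces_vulgaris,Schizosaccharomyces_palustris),(Yersinia_rubra,Pseudotsuga_niger)))).
That clade contains 25 terminal taxa: Bombus_litoralis, Brassica_palustris, Capsella_orientalis, Colobus_elegans, Fagus_robustus, Gorilla_longipes, Helarctos_orientalis, Hordeum_major, Kluyveromyces_vulgaris, Larix_occidentalis, Listeria_bicolor, Lycaon_sylvestris, Lynx_sylvestris, Nomascus_palustris, Oryza_bicolor, Oryzias_sapiens, Pseudotsuga_niger, Saimiri_borealis, Salmo_sapiens, Schizosaccharomyces_palustris, Solenopsis_brevicauda, Streptococcus_elegans, Ursus_rubra, Xenopus_giganteus, Yersinia_rubra.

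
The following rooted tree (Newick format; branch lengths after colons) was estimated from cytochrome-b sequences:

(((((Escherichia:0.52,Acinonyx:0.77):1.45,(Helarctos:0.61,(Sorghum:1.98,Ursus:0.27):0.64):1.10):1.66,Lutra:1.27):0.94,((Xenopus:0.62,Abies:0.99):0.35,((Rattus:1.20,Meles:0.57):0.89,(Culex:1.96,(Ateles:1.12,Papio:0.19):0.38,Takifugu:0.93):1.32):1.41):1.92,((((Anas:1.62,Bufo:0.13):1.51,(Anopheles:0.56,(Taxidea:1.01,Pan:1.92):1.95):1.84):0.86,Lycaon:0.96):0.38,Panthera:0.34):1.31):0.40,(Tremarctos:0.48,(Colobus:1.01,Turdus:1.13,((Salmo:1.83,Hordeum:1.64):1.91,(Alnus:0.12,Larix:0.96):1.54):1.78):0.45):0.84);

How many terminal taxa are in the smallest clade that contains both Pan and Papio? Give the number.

21

The MRCA of Pan and Papio is the node subtending ((((Escherichia,Acinonyx),(Helarctos,(Sorghum,Ursus))),Lutra),((Xenopus,Abies),((Rattus,Meles),(Culex,(Ateles,Papio),Takifugu))),((((Anas,Bufo),(Anopheles,(Taxidea,Pan))),Lycaon),Panthera)).
That clade contains 21 terminal taxa: Abies, Acinonyx, Anas, Anopheles, Ateles, Bufo, Culex, Escherichia, Helarctos, Lutra, Lycaon, Meles, Pan, Panthera, Papio, Rattus, Sorghum, Takifugu, Taxidea, Ursus, Xenopus.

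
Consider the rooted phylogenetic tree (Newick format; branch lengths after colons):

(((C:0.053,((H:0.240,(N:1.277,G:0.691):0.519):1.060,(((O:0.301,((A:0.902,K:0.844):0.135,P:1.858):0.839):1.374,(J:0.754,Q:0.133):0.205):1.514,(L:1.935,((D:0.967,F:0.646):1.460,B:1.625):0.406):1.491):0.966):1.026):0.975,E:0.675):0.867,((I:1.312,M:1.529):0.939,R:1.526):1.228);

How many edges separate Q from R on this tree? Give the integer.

9

The MRCA of Q and R is the root of the tree.
From Q up to that node: 7 branches. From R up to the same node: 2 branches. Total: 7 + 2 = 9.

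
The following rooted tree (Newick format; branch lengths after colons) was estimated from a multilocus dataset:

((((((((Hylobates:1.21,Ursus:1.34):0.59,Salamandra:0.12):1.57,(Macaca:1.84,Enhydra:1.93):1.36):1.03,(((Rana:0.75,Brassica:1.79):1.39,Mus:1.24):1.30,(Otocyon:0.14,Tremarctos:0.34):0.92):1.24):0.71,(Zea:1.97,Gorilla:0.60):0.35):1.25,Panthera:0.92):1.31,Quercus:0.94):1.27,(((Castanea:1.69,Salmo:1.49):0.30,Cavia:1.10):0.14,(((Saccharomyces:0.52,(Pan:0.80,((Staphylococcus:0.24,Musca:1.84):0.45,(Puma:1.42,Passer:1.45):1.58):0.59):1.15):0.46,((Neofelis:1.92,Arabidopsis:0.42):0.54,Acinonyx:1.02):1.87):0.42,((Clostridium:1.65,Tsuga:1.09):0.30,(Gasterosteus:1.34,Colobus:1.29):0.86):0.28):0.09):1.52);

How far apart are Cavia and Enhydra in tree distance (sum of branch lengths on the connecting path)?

11.62

The path runs Cavia → … → MRCA → … → Enhydra; the MRCA is the root of the tree.
Branch lengths along that path: 1.10 + 0.14 + 1.52 + 1.27 + 1.31 + 1.25 + 0.71 + 1.03 + 1.36 + 1.93 = 11.62.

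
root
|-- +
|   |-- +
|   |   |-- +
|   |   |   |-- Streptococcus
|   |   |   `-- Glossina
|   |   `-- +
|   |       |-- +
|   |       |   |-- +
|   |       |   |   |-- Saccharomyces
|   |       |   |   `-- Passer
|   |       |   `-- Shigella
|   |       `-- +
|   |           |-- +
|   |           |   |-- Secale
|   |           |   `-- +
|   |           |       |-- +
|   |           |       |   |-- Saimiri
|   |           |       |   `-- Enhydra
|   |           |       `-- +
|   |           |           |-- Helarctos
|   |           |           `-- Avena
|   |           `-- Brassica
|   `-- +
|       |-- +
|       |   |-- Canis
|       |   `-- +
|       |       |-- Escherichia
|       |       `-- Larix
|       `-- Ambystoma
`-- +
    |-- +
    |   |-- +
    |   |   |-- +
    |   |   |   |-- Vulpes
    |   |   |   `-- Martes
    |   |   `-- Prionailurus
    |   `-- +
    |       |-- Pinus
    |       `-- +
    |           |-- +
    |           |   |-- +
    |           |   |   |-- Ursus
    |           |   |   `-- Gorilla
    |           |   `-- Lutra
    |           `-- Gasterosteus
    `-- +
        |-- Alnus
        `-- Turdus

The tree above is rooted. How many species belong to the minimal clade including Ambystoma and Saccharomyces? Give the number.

15

The MRCA of Ambystoma and Saccharomyces is the node subtending (((Streptococcus,Glossina),(((Saccharomyces,Passer),Shigella),((Secale,((Saimiri,Enhydra),(Helarctos,Avena))),Brassica))),((Canis,(Escherichia,Larix)),Ambystoma)).
That clade contains 15 terminal taxa: Ambystoma, Avena, Brassica, Canis, Enhydra, Escherichia, Glossina, Helarctos, Larix, Passer, Saccharomyces, Saimiri, Secale, Shigella, Streptococcus.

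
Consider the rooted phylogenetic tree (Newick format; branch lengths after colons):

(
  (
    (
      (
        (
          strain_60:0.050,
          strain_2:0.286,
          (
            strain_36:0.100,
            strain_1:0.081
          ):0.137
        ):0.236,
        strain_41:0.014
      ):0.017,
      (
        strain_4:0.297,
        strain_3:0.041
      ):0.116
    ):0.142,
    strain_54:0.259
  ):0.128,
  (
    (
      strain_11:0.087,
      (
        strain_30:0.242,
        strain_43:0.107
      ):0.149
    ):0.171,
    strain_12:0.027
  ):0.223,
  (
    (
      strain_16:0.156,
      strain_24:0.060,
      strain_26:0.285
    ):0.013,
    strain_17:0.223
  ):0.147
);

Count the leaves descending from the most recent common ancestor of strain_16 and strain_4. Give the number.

16

The MRCA of strain_16 and strain_4 is the root, so the clade is the entire tree.
That clade contains 16 terminal taxa: strain_1, strain_11, strain_12, strain_16, strain_17, strain_2, strain_24, strain_26, strain_3, strain_30, strain_36, strain_4, strain_41, strain_43, strain_54, strain_60.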